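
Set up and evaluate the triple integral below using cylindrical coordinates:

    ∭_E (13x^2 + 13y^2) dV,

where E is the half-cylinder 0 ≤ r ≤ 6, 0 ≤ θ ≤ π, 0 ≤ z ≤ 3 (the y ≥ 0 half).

In cylindrical coordinates, x = r cos(θ), y = r sin(θ), z = z, and dV = r dr dθ dz.

The integrand becomes 13r^2, so

    ∭_E (13x^2 + 13y^2) dV = ∫_{0}^{π} ∫_{0}^{6} ∫_{0}^{3} (13r^2) · r dz dr dθ.

Inner (z): 39r^3.
Middle (r from 0 to 6): 12636.
Outer (θ): 12636π.

Therefore the triple integral equals 12636π.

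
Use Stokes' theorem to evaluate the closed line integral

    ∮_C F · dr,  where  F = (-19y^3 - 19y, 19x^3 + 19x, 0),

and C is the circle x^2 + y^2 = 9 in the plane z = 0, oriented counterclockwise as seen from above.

Let S be the flat disk x^2 + y^2 ≤ 9 in the plane z = 0, with upward unit normal n̂ = ẑ. By Stokes' theorem,

    ∮_C F · dr = ∬_S (∇ × F) · n̂ dS = ∬_D (curl F)_z dA,

where D is the disk x^2 + y^2 ≤ 9.

Compute the curl of F = (-19y^3 - 19y, 19x^3 + 19x, 0):
    (∇ × F)_x = ∂F_z/∂y - ∂F_y/∂z = 0,
    (∇ × F)_y = ∂F_x/∂z - ∂F_z/∂x = 0,
    (∇ × F)_z = ∂F_y/∂x - ∂F_x/∂y = 57x^2 + 57y^2 + 38.

On z = 0, (curl F)_z = 57x^2 + 57y^2 + 38.

Convert to polar (x = r cos θ, y = r sin θ, dA = r dr dθ); the integrand becomes 57r^2 + 38, so

    ∬_D (curl F)_z dA = ∫_0^{2π} ∫_0^{3} (57r^2 + 38) · r dr dθ.

Inner (r from 0 to 3): 5301/4.
Outer (θ from 0 to 2π): 5301π/2.

Therefore ∮_C F · dr = 5301π/2.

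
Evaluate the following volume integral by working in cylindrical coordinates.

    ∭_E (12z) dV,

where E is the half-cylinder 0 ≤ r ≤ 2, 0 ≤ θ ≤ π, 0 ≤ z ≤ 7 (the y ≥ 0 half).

In cylindrical coordinates, x = r cos(θ), y = r sin(θ), z = z, and dV = r dr dθ dz.

The integrand becomes 12z, so

    ∭_E (12z) dV = ∫_{0}^{π} ∫_{0}^{2} ∫_{0}^{7} (12z) · r dz dr dθ.

Inner (z): 294r.
Middle (r from 0 to 2): 588.
Outer (θ): 588π.

Therefore the triple integral equals 588π.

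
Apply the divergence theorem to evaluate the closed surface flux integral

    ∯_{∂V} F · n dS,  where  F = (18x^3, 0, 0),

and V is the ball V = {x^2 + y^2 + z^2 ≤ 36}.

By the divergence theorem,

    ∯_{∂V} F · n dS = ∭_V (∇ · F) dV.

Compute the divergence:
    ∇ · F = ∂F_x/∂x + ∂F_y/∂y + ∂F_z/∂z = 54x^2 + 0 + 0 = 54x^2.

In spherical coordinates, x = ρ sin(φ) cos(θ), y = ρ sin(φ) sin(θ), z = ρ cos(φ), dV = ρ^2 sin(φ) dρ dφ dθ, with 0 ≤ ρ ≤ 6, 0 ≤ φ ≤ π, 0 ≤ θ ≤ 2π.

The integrand, after substitution and multiplying by the volume element, becomes (54ρ^2sin(φ)^2cos(θ)^2) · ρ^2 sin(φ), so

    ∭_V (∇·F) dV = ∫_0^{2π} ∫_0^{π} ∫_0^{6} (54ρ^2sin(φ)^2cos(θ)^2) · ρ^2 sin(φ) dρ dφ dθ.

Inner (ρ from 0 to 6): 419904sin(φ)^3cos(θ)^2/5.
Middle (φ from 0 to π): 559872cos(θ)^2/5.
Outer (θ from 0 to 2π): 559872π/5.

Therefore ∯_{∂V} F · n dS = 559872π/5.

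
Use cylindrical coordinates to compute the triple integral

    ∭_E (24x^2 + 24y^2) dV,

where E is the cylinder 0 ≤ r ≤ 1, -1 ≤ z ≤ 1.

In cylindrical coordinates, x = r cos(θ), y = r sin(θ), z = z, and dV = r dr dθ dz.

The integrand becomes 24r^2, so

    ∭_E (24x^2 + 24y^2) dV = ∫_{0}^{2π} ∫_{0}^{1} ∫_{-1}^{1} (24r^2) · r dz dr dθ.

Inner (z): 48r^3.
Middle (r from 0 to 1): 12.
Outer (θ): 24π.

Therefore the triple integral equals 24π.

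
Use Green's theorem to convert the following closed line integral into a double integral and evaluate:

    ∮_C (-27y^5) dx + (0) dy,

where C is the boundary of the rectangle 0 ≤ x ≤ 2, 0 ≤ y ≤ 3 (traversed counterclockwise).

Green's theorem converts the closed line integral into a double integral over the enclosed region D:

    ∮_C P dx + Q dy = ∬_D (∂Q/∂x - ∂P/∂y) dA.

Here P = -27y^5, Q = 0, so

    ∂Q/∂x = 0,    ∂P/∂y = -135y^4,
    ∂Q/∂x - ∂P/∂y = 135y^4.

D is the region 0 ≤ x ≤ 2, 0 ≤ y ≤ 3. Evaluating the double integral:

    ∬_D (135y^4) dA = ∫_0^{2} ∫_0^{3} (135y^4) dy dx.

Inner (y from 0 to 3): 6561.
Outer (x from 0 to 2): 13122.

Therefore ∮_C P dx + Q dy = 13122.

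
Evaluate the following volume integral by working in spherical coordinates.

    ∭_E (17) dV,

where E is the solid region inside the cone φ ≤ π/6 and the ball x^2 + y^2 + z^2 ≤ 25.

In spherical coordinates, x = ρ sin(φ) cos(θ), y = ρ sin(φ) sin(θ), z = ρ cos(φ), and dV = ρ^2 sin(φ) dρ dφ dθ.

The integrand becomes 17, so

    ∭_E (17) dV = ∫_{0}^{2π} ∫_{0}^{π/6} ∫_{0}^{5} (17) · ρ^2 sin(φ) dρ dφ dθ.

Inner (ρ): 2125sin(φ)/3.
Middle (φ): 2125/3 - 2125sqrt(3)/6.
Outer (θ): 2125π (2 - sqrt(3))/3.

Therefore the triple integral equals 2125π (2 - sqrt(3))/3.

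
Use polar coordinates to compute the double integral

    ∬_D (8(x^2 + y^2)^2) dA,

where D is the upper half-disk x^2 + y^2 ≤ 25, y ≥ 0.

The region D is 0 ≤ r ≤ 5, 0 ≤ θ ≤ π in polar coordinates, where x = r cos(θ), y = r sin(θ), and dA = r dr dθ.

Under the substitution, the integrand becomes 8r^4, so

    ∬_D (8(x^2 + y^2)^2) dA = ∫_{0}^{π} ∫_{0}^{5} (8r^4) · r dr dθ.

Inner integral (in r): ∫_{0}^{5} (8r^4) · r dr = 62500/3.

Outer integral (in θ): ∫_{0}^{π} (62500/3) dθ = 62500π/3.

Therefore ∬_D (8(x^2 + y^2)^2) dA = 62500π/3.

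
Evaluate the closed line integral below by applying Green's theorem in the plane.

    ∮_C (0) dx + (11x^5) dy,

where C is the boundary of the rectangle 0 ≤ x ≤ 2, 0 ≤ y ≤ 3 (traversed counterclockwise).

Green's theorem converts the closed line integral into a double integral over the enclosed region D:

    ∮_C P dx + Q dy = ∬_D (∂Q/∂x - ∂P/∂y) dA.

Here P = 0, Q = 11x^5, so

    ∂Q/∂x = 55x^4,    ∂P/∂y = 0,
    ∂Q/∂x - ∂P/∂y = 55x^4.

D is the region 0 ≤ x ≤ 2, 0 ≤ y ≤ 3. Evaluating the double integral:

    ∬_D (55x^4) dA = ∫_0^{2} ∫_0^{3} (55x^4) dy dx.

Inner (y from 0 to 3): 165x^4.
Outer (x from 0 to 2): 1056.

Therefore ∮_C P dx + Q dy = 1056.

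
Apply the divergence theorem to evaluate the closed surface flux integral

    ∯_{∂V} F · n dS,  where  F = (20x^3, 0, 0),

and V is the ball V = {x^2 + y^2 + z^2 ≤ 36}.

By the divergence theorem,

    ∯_{∂V} F · n dS = ∭_V (∇ · F) dV.

Compute the divergence:
    ∇ · F = ∂F_x/∂x + ∂F_y/∂y + ∂F_z/∂z = 60x^2 + 0 + 0 = 60x^2.

In spherical coordinates, x = ρ sin(φ) cos(θ), y = ρ sin(φ) sin(θ), z = ρ cos(φ), dV = ρ^2 sin(φ) dρ dφ dθ, with 0 ≤ ρ ≤ 6, 0 ≤ φ ≤ π, 0 ≤ θ ≤ 2π.

The integrand, after substitution and multiplying by the volume element, becomes (60ρ^2sin(φ)^2cos(θ)^2) · ρ^2 sin(φ), so

    ∭_V (∇·F) dV = ∫_0^{2π} ∫_0^{π} ∫_0^{6} (60ρ^2sin(φ)^2cos(θ)^2) · ρ^2 sin(φ) dρ dφ dθ.

Inner (ρ from 0 to 6): 93312sin(φ)^3cos(θ)^2.
Middle (φ from 0 to π): 124416cos(θ)^2.
Outer (θ from 0 to 2π): 124416π.

Therefore ∯_{∂V} F · n dS = 124416π.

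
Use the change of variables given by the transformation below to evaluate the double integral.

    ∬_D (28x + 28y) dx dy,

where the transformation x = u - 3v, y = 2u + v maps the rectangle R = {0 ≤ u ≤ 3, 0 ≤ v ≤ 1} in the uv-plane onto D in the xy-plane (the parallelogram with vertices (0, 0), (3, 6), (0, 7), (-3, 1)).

Compute the Jacobian determinant of (x, y) with respect to (u, v):

    ∂(x,y)/∂(u,v) = | 1  -3 | = (1)(1) - (-3)(2) = 7.
                   | 2  1 |

Its absolute value is |J| = 7 (the area scaling factor).

Substituting x = u - 3v, y = 2u + v into the integrand,

    28x + 28y → 84u - 56v,

so the integral becomes

    ∬_R (84u - 56v) · |J| du dv = ∫_0^3 ∫_0^1 (588u - 392v) dv du.

Inner (v): 588u - 196.
Outer (u): 2058.

Therefore ∬_D (28x + 28y) dx dy = 2058.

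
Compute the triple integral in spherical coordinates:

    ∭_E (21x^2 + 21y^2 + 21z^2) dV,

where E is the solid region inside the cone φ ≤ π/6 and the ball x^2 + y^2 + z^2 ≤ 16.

In spherical coordinates, x = ρ sin(φ) cos(θ), y = ρ sin(φ) sin(θ), z = ρ cos(φ), and dV = ρ^2 sin(φ) dρ dφ dθ.

The integrand becomes 21ρ^2, so

    ∭_E (21x^2 + 21y^2 + 21z^2) dV = ∫_{0}^{2π} ∫_{0}^{π/6} ∫_{0}^{4} (21ρ^2) · ρ^2 sin(φ) dρ dφ dθ.

Inner (ρ): 21504sin(φ)/5.
Middle (φ): 21504/5 - 10752sqrt(3)/5.
Outer (θ): 21504π (2 - sqrt(3))/5.

Therefore the triple integral equals 21504π (2 - sqrt(3))/5.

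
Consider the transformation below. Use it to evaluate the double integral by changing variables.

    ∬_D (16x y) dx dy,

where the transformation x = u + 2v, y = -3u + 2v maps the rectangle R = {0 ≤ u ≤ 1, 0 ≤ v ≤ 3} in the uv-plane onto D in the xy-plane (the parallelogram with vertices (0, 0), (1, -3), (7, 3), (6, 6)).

Compute the Jacobian determinant of (x, y) with respect to (u, v):

    ∂(x,y)/∂(u,v) = | 1  2 | = (1)(2) - (2)(-3) = 8.
                   | -3  2 |

Its absolute value is |J| = 8 (the area scaling factor).

Substituting x = u + 2v, y = -3u + 2v into the integrand,

    16x y → -48u^2 - 64u v + 64v^2,

so the integral becomes

    ∬_R (-48u^2 - 64u v + 64v^2) · |J| du dv = ∫_0^1 ∫_0^3 (-384u^2 - 512u v + 512v^2) dv du.

Inner (v): -1152u^2 - 2304u + 4608.
Outer (u): 3072.

Therefore ∬_D (16x y) dx dy = 3072.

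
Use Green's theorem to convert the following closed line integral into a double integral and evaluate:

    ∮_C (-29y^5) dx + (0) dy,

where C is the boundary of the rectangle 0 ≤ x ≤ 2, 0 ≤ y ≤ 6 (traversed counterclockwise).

Green's theorem converts the closed line integral into a double integral over the enclosed region D:

    ∮_C P dx + Q dy = ∬_D (∂Q/∂x - ∂P/∂y) dA.

Here P = -29y^5, Q = 0, so

    ∂Q/∂x = 0,    ∂P/∂y = -145y^4,
    ∂Q/∂x - ∂P/∂y = 145y^4.

D is the region 0 ≤ x ≤ 2, 0 ≤ y ≤ 6. Evaluating the double integral:

    ∬_D (145y^4) dA = ∫_0^{2} ∫_0^{6} (145y^4) dy dx.

Inner (y from 0 to 6): 225504.
Outer (x from 0 to 2): 451008.

Therefore ∮_C P dx + Q dy = 451008.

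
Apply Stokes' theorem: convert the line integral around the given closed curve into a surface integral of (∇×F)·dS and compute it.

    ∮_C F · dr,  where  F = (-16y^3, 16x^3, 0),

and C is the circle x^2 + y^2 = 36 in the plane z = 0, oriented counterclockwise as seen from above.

Let S be the flat disk x^2 + y^2 ≤ 36 in the plane z = 0, with upward unit normal n̂ = ẑ. By Stokes' theorem,

    ∮_C F · dr = ∬_S (∇ × F) · n̂ dS = ∬_D (curl F)_z dA,

where D is the disk x^2 + y^2 ≤ 36.

Compute the curl of F = (-16y^3, 16x^3, 0):
    (∇ × F)_x = ∂F_z/∂y - ∂F_y/∂z = 0,
    (∇ × F)_y = ∂F_x/∂z - ∂F_z/∂x = 0,
    (∇ × F)_z = ∂F_y/∂x - ∂F_x/∂y = 48x^2 + 48y^2.

On z = 0, (curl F)_z = 48x^2 + 48y^2.

Convert to polar (x = r cos θ, y = r sin θ, dA = r dr dθ); the integrand becomes 48r^2, so

    ∬_D (curl F)_z dA = ∫_0^{2π} ∫_0^{6} (48r^2) · r dr dθ.

Inner (r from 0 to 6): 15552.
Outer (θ from 0 to 2π): 31104π.

Therefore ∮_C F · dr = 31104π.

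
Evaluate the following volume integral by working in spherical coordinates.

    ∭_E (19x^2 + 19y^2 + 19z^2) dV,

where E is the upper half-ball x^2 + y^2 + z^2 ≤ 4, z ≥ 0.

In spherical coordinates, x = ρ sin(φ) cos(θ), y = ρ sin(φ) sin(θ), z = ρ cos(φ), and dV = ρ^2 sin(φ) dρ dφ dθ.

The integrand becomes 19ρ^2, so

    ∭_E (19x^2 + 19y^2 + 19z^2) dV = ∫_{0}^{2π} ∫_{0}^{π/2} ∫_{0}^{2} (19ρ^2) · ρ^2 sin(φ) dρ dφ dθ.

Inner (ρ): 608sin(φ)/5.
Middle (φ): 608/5.
Outer (θ): 1216π/5.

Therefore the triple integral equals 1216π/5.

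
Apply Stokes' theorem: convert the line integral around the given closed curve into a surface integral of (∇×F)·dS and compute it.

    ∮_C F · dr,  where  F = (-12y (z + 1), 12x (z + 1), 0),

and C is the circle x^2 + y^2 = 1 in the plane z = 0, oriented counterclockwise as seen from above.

Let S be the flat disk x^2 + y^2 ≤ 1 in the plane z = 0, with upward unit normal n̂ = ẑ. By Stokes' theorem,

    ∮_C F · dr = ∬_S (∇ × F) · n̂ dS = ∬_D (curl F)_z dA,

where D is the disk x^2 + y^2 ≤ 1.

Compute the curl of F = (-12y (z + 1), 12x (z + 1), 0):
    (∇ × F)_x = ∂F_z/∂y - ∂F_y/∂z = -12x,
    (∇ × F)_y = ∂F_x/∂z - ∂F_z/∂x = -12y,
    (∇ × F)_z = ∂F_y/∂x - ∂F_x/∂y = 24z + 24.

On z = 0, (curl F)_z = 24.

Convert to polar (x = r cos θ, y = r sin θ, dA = r dr dθ); the integrand becomes 24, so

    ∬_D (curl F)_z dA = ∫_0^{2π} ∫_0^{1} (24) · r dr dθ.

Inner (r from 0 to 1): 12.
Outer (θ from 0 to 2π): 24π.

Therefore ∮_C F · dr = 24π.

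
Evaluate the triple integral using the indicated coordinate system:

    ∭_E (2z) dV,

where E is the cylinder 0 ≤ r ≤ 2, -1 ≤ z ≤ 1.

In cylindrical coordinates, x = r cos(θ), y = r sin(θ), z = z, and dV = r dr dθ dz.

The integrand becomes 2z, so

    ∭_E (2z) dV = ∫_{0}^{2π} ∫_{0}^{2} ∫_{-1}^{1} (2z) · r dz dr dθ.

Inner (z): 0.
Middle (r from 0 to 2): 0.
Outer (θ): 0.

Therefore the triple integral equals 0.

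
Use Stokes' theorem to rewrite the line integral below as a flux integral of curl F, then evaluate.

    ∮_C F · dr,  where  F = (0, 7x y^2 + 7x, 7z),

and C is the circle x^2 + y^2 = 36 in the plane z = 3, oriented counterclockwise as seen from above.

Let S be the flat disk x^2 + y^2 ≤ 36 in the plane z = 3, with upward unit normal n̂ = ẑ. By Stokes' theorem,

    ∮_C F · dr = ∬_S (∇ × F) · n̂ dS = ∬_D (curl F)_z dA,

where D is the disk x^2 + y^2 ≤ 36.

Compute the curl of F = (0, 7x y^2 + 7x, 7z):
    (∇ × F)_x = ∂F_z/∂y - ∂F_y/∂z = 0,
    (∇ × F)_y = ∂F_x/∂z - ∂F_z/∂x = 0,
    (∇ × F)_z = ∂F_y/∂x - ∂F_x/∂y = 7y^2 + 7.

On z = 3, (curl F)_z = 7y^2 + 7.

Convert to polar (x = r cos θ, y = r sin θ, dA = r dr dθ); the integrand becomes 7r^2sin(θ)^2 + 7, so

    ∬_D (curl F)_z dA = ∫_0^{2π} ∫_0^{6} (7r^2sin(θ)^2 + 7) · r dr dθ.

Inner (r from 0 to 6): 2268sin(θ)^2 + 126.
Outer (θ from 0 to 2π): 2520π.

Therefore ∮_C F · dr = 2520π.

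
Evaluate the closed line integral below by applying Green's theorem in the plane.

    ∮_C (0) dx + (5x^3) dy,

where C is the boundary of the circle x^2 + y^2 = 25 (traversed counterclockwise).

Green's theorem converts the closed line integral into a double integral over the enclosed region D:

    ∮_C P dx + Q dy = ∬_D (∂Q/∂x - ∂P/∂y) dA.

Here P = 0, Q = 5x^3, so

    ∂Q/∂x = 15x^2,    ∂P/∂y = 0,
    ∂Q/∂x - ∂P/∂y = 15x^2.

D is the region x^2 + y^2 ≤ 25. Evaluating the double integral:

In polar coordinates (x = r cos θ, y = r sin θ, dA = r dr dθ) the integrand becomes 15r^2cos(θ)^2, so

    ∬_D (15x^2) dA = ∫_0^{2π} ∫_0^{5} (15r^2cos(θ)^2) · r dr dθ.

Inner (r from 0 to 5): 9375cos(θ)^2/4.
Outer (θ from 0 to 2π): 9375π/4.

Therefore ∮_C P dx + Q dy = 9375π/4.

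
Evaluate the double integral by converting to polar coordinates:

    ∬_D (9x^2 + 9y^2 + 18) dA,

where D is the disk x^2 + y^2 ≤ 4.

The region D is 0 ≤ r ≤ 2, 0 ≤ θ ≤ 2π in polar coordinates, where x = r cos(θ), y = r sin(θ), and dA = r dr dθ.

Under the substitution, the integrand becomes 9r^2 + 18, so

    ∬_D (9x^2 + 9y^2 + 18) dA = ∫_{0}^{2π} ∫_{0}^{2} (9r^2 + 18) · r dr dθ.

Inner integral (in r): ∫_{0}^{2} (9r^2 + 18) · r dr = 72.

Outer integral (in θ): ∫_{0}^{2π} (72) dθ = 144π.

Therefore ∬_D (9x^2 + 9y^2 + 18) dA = 144π.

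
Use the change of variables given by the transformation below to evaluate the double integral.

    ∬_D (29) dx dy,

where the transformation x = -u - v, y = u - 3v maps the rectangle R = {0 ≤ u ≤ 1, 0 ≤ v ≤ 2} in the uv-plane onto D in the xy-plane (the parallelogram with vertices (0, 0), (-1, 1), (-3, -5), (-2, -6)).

Compute the Jacobian determinant of (x, y) with respect to (u, v):

    ∂(x,y)/∂(u,v) = | -1  -1 | = (-1)(-3) - (-1)(1) = 4.
                   | 1  -3 |

Its absolute value is |J| = 4 (the area scaling factor).

Substituting x = -u - v, y = u - 3v into the integrand,

    29 → 29,

so the integral becomes

    ∬_R (29) · |J| du dv = ∫_0^1 ∫_0^2 (116) dv du.

Inner (v): 232.
Outer (u): 232.

Therefore ∬_D (29) dx dy = 232.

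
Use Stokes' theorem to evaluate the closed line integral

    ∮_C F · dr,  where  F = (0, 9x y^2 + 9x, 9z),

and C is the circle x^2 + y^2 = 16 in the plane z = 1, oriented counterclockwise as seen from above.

Let S be the flat disk x^2 + y^2 ≤ 16 in the plane z = 1, with upward unit normal n̂ = ẑ. By Stokes' theorem,

    ∮_C F · dr = ∬_S (∇ × F) · n̂ dS = ∬_D (curl F)_z dA,

where D is the disk x^2 + y^2 ≤ 16.

Compute the curl of F = (0, 9x y^2 + 9x, 9z):
    (∇ × F)_x = ∂F_z/∂y - ∂F_y/∂z = 0,
    (∇ × F)_y = ∂F_x/∂z - ∂F_z/∂x = 0,
    (∇ × F)_z = ∂F_y/∂x - ∂F_x/∂y = 9y^2 + 9.

On z = 1, (curl F)_z = 9y^2 + 9.

Convert to polar (x = r cos θ, y = r sin θ, dA = r dr dθ); the integrand becomes 9r^2sin(θ)^2 + 9, so

    ∬_D (curl F)_z dA = ∫_0^{2π} ∫_0^{4} (9r^2sin(θ)^2 + 9) · r dr dθ.

Inner (r from 0 to 4): 576sin(θ)^2 + 72.
Outer (θ from 0 to 2π): 720π.

Therefore ∮_C F · dr = 720π.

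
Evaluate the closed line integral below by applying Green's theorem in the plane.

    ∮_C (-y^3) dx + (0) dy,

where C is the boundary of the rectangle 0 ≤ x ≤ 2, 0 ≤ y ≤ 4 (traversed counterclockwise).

Green's theorem converts the closed line integral into a double integral over the enclosed region D:

    ∮_C P dx + Q dy = ∬_D (∂Q/∂x - ∂P/∂y) dA.

Here P = -y^3, Q = 0, so

    ∂Q/∂x = 0,    ∂P/∂y = -3y^2,
    ∂Q/∂x - ∂P/∂y = 3y^2.

D is the region 0 ≤ x ≤ 2, 0 ≤ y ≤ 4. Evaluating the double integral:

    ∬_D (3y^2) dA = ∫_0^{2} ∫_0^{4} (3y^2) dy dx.

Inner (y from 0 to 4): 64.
Outer (x from 0 to 2): 128.

Therefore ∮_C P dx + Q dy = 128.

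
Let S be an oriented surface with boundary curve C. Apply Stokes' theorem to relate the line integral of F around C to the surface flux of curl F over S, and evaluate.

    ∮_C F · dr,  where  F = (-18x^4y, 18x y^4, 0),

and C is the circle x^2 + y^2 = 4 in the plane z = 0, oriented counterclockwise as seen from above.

Let S be the flat disk x^2 + y^2 ≤ 4 in the plane z = 0, with upward unit normal n̂ = ẑ. By Stokes' theorem,

    ∮_C F · dr = ∬_S (∇ × F) · n̂ dS = ∬_D (curl F)_z dA,

where D is the disk x^2 + y^2 ≤ 4.

Compute the curl of F = (-18x^4y, 18x y^4, 0):
    (∇ × F)_x = ∂F_z/∂y - ∂F_y/∂z = 0,
    (∇ × F)_y = ∂F_x/∂z - ∂F_z/∂x = 0,
    (∇ × F)_z = ∂F_y/∂x - ∂F_x/∂y = 18x^4 + 18y^4.

On z = 0, (curl F)_z = 18x^4 + 18y^4.

Convert to polar (x = r cos θ, y = r sin θ, dA = r dr dθ); the integrand becomes 18r^4(sin(θ)^4 + cos(θ)^4), so

    ∬_D (curl F)_z dA = ∫_0^{2π} ∫_0^{2} (18r^4(sin(θ)^4 + cos(θ)^4)) · r dr dθ.

Inner (r from 0 to 2): 192sin(θ)^4 + 192cos(θ)^4.
Outer (θ from 0 to 2π): 288π.

Therefore ∮_C F · dr = 288π.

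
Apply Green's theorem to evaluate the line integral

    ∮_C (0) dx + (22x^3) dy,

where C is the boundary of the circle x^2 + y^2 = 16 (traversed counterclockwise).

Green's theorem converts the closed line integral into a double integral over the enclosed region D:

    ∮_C P dx + Q dy = ∬_D (∂Q/∂x - ∂P/∂y) dA.

Here P = 0, Q = 22x^3, so

    ∂Q/∂x = 66x^2,    ∂P/∂y = 0,
    ∂Q/∂x - ∂P/∂y = 66x^2.

D is the region x^2 + y^2 ≤ 16. Evaluating the double integral:

In polar coordinates (x = r cos θ, y = r sin θ, dA = r dr dθ) the integrand becomes 66r^2cos(θ)^2, so

    ∬_D (66x^2) dA = ∫_0^{2π} ∫_0^{4} (66r^2cos(θ)^2) · r dr dθ.

Inner (r from 0 to 4): 4224cos(θ)^2.
Outer (θ from 0 to 2π): 4224π.

Therefore ∮_C P dx + Q dy = 4224π.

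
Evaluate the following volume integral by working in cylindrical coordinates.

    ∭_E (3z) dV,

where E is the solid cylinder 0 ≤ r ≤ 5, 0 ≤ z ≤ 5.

In cylindrical coordinates, x = r cos(θ), y = r sin(θ), z = z, and dV = r dr dθ dz.

The integrand becomes 3z, so

    ∭_E (3z) dV = ∫_{0}^{2π} ∫_{0}^{5} ∫_{0}^{5} (3z) · r dz dr dθ.

Inner (z): 75r/2.
Middle (r from 0 to 5): 1875/4.
Outer (θ): 1875π/2.

Therefore the triple integral equals 1875π/2.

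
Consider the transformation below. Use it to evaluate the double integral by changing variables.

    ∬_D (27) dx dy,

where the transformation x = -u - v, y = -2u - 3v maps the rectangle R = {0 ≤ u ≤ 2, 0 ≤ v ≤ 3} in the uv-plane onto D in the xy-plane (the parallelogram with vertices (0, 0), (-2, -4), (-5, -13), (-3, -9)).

Compute the Jacobian determinant of (x, y) with respect to (u, v):

    ∂(x,y)/∂(u,v) = | -1  -1 | = (-1)(-3) - (-1)(-2) = 1.
                   | -2  -3 |

Its absolute value is |J| = 1 (the area scaling factor).

Substituting x = -u - v, y = -2u - 3v into the integrand,

    27 → 27,

so the integral becomes

    ∬_R (27) · |J| du dv = ∫_0^2 ∫_0^3 (27) dv du.

Inner (v): 81.
Outer (u): 162.

Therefore ∬_D (27) dx dy = 162.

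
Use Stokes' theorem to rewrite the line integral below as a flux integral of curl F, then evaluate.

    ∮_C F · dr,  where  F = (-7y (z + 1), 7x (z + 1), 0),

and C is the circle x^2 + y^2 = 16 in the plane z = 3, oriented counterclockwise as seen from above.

Let S be the flat disk x^2 + y^2 ≤ 16 in the plane z = 3, with upward unit normal n̂ = ẑ. By Stokes' theorem,

    ∮_C F · dr = ∬_S (∇ × F) · n̂ dS = ∬_D (curl F)_z dA,

where D is the disk x^2 + y^2 ≤ 16.

Compute the curl of F = (-7y (z + 1), 7x (z + 1), 0):
    (∇ × F)_x = ∂F_z/∂y - ∂F_y/∂z = -7x,
    (∇ × F)_y = ∂F_x/∂z - ∂F_z/∂x = -7y,
    (∇ × F)_z = ∂F_y/∂x - ∂F_x/∂y = 14z + 14.

On z = 3, (curl F)_z = 56.

Convert to polar (x = r cos θ, y = r sin θ, dA = r dr dθ); the integrand becomes 56, so

    ∬_D (curl F)_z dA = ∫_0^{2π} ∫_0^{4} (56) · r dr dθ.

Inner (r from 0 to 4): 448.
Outer (θ from 0 to 2π): 896π.

Therefore ∮_C F · dr = 896π.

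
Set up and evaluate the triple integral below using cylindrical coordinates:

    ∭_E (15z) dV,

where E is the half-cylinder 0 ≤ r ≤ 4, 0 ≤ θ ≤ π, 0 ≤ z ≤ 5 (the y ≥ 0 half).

In cylindrical coordinates, x = r cos(θ), y = r sin(θ), z = z, and dV = r dr dθ dz.

The integrand becomes 15z, so

    ∭_E (15z) dV = ∫_{0}^{π} ∫_{0}^{4} ∫_{0}^{5} (15z) · r dz dr dθ.

Inner (z): 375r/2.
Middle (r from 0 to 4): 1500.
Outer (θ): 1500π.

Therefore the triple integral equals 1500π.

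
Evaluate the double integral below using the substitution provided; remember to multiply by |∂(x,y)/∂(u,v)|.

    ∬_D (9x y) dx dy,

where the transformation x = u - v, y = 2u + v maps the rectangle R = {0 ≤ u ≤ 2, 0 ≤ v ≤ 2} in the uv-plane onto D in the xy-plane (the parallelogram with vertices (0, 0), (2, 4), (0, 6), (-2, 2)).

Compute the Jacobian determinant of (x, y) with respect to (u, v):

    ∂(x,y)/∂(u,v) = | 1  -1 | = (1)(1) - (-1)(2) = 3.
                   | 2  1 |

Its absolute value is |J| = 3 (the area scaling factor).

Substituting x = u - v, y = 2u + v into the integrand,

    9x y → 18u^2 - 9u v - 9v^2,

so the integral becomes

    ∬_R (18u^2 - 9u v - 9v^2) · |J| du dv = ∫_0^2 ∫_0^2 (54u^2 - 27u v - 27v^2) dv du.

Inner (v): 108u^2 - 54u - 72.
Outer (u): 36.

Therefore ∬_D (9x y) dx dy = 36.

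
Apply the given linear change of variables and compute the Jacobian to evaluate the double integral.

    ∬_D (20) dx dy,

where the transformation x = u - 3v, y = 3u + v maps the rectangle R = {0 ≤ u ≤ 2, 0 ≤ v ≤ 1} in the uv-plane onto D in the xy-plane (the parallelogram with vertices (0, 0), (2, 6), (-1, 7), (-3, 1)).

Compute the Jacobian determinant of (x, y) with respect to (u, v):

    ∂(x,y)/∂(u,v) = | 1  -3 | = (1)(1) - (-3)(3) = 10.
                   | 3  1 |

Its absolute value is |J| = 10 (the area scaling factor).

Substituting x = u - 3v, y = 3u + v into the integrand,

    20 → 20,

so the integral becomes

    ∬_R (20) · |J| du dv = ∫_0^2 ∫_0^1 (200) dv du.

Inner (v): 200.
Outer (u): 400.

Therefore ∬_D (20) dx dy = 400.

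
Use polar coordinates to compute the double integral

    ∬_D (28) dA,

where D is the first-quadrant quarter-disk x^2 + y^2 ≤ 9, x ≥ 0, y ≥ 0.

The region D is 0 ≤ r ≤ 3, 0 ≤ θ ≤ π/2 in polar coordinates, where x = r cos(θ), y = r sin(θ), and dA = r dr dθ.

Under the substitution, the integrand becomes 28, so

    ∬_D (28) dA = ∫_{0}^{π/2} ∫_{0}^{3} (28) · r dr dθ.

Inner integral (in r): ∫_{0}^{3} (28) · r dr = 126.

Outer integral (in θ): ∫_{0}^{π/2} (126) dθ = 63π.

Therefore ∬_D (28) dA = 63π.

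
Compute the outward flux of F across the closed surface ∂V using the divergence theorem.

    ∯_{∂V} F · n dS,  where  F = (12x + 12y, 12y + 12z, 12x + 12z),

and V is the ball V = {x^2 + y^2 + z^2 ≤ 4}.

By the divergence theorem,

    ∯_{∂V} F · n dS = ∭_V (∇ · F) dV.

Compute the divergence:
    ∇ · F = ∂F_x/∂x + ∂F_y/∂y + ∂F_z/∂z = 12 + 12 + 12 = 36.

In spherical coordinates, x = ρ sin(φ) cos(θ), y = ρ sin(φ) sin(θ), z = ρ cos(φ), dV = ρ^2 sin(φ) dρ dφ dθ, with 0 ≤ ρ ≤ 2, 0 ≤ φ ≤ π, 0 ≤ θ ≤ 2π.

The integrand, after substitution and multiplying by the volume element, becomes (36) · ρ^2 sin(φ), so

    ∭_V (∇·F) dV = ∫_0^{2π} ∫_0^{π} ∫_0^{2} (36) · ρ^2 sin(φ) dρ dφ dθ.

Inner (ρ from 0 to 2): 96sin(φ).
Middle (φ from 0 to π): 192.
Outer (θ from 0 to 2π): 384π.

Therefore ∯_{∂V} F · n dS = 384π.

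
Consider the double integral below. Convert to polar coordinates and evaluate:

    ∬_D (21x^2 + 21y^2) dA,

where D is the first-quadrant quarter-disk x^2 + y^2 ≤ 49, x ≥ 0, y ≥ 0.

The region D is 0 ≤ r ≤ 7, 0 ≤ θ ≤ π/2 in polar coordinates, where x = r cos(θ), y = r sin(θ), and dA = r dr dθ.

Under the substitution, the integrand becomes 21r^2, so

    ∬_D (21x^2 + 21y^2) dA = ∫_{0}^{π/2} ∫_{0}^{7} (21r^2) · r dr dθ.

Inner integral (in r): ∫_{0}^{7} (21r^2) · r dr = 50421/4.

Outer integral (in θ): ∫_{0}^{π/2} (50421/4) dθ = 50421π/8.

Therefore ∬_D (21x^2 + 21y^2) dA = 50421π/8.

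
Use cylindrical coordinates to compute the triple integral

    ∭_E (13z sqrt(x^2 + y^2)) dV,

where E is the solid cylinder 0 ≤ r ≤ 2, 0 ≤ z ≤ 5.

In cylindrical coordinates, x = r cos(θ), y = r sin(θ), z = z, and dV = r dr dθ dz.

The integrand becomes 13r z, so

    ∭_E (13z sqrt(x^2 + y^2)) dV = ∫_{0}^{2π} ∫_{0}^{2} ∫_{0}^{5} (13r z) · r dz dr dθ.

Inner (z): 325r^2/2.
Middle (r from 0 to 2): 1300/3.
Outer (θ): 2600π/3.

Therefore the triple integral equals 2600π/3.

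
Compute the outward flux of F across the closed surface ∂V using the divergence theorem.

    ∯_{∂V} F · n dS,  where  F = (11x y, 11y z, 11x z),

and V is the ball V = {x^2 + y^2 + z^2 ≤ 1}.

By the divergence theorem,

    ∯_{∂V} F · n dS = ∭_V (∇ · F) dV.

Compute the divergence:
    ∇ · F = ∂F_x/∂x + ∂F_y/∂y + ∂F_z/∂z = 11y + 11z + 11x = 11x + 11y + 11z.

In spherical coordinates, x = ρ sin(φ) cos(θ), y = ρ sin(φ) sin(θ), z = ρ cos(φ), dV = ρ^2 sin(φ) dρ dφ dθ, with 0 ≤ ρ ≤ 1, 0 ≤ φ ≤ π, 0 ≤ θ ≤ 2π.

The integrand, after substitution and multiplying by the volume element, becomes (11ρ (sqrt(2)sin(φ)sin(θ + π/4) + cos(φ))) · ρ^2 sin(φ), so

    ∭_V (∇·F) dV = ∫_0^{2π} ∫_0^{π} ∫_0^{1} (11ρ (sqrt(2)sin(φ)sin(θ + π/4) + cos(φ))) · ρ^2 sin(φ) dρ dφ dθ.

Inner (ρ from 0 to 1): 11(sqrt(2)sin(φ)sin(θ + π/4) + cos(φ))sin(φ)/4.
Middle (φ from 0 to π): 11sqrt(2)π sin(θ + π/4)/8.
Outer (θ from 0 to 2π): 0.

Therefore ∯_{∂V} F · n dS = 0.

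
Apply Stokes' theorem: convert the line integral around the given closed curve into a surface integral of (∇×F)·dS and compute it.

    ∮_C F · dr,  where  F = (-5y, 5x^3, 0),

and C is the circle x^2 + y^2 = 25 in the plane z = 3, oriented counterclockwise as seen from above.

Let S be the flat disk x^2 + y^2 ≤ 25 in the plane z = 3, with upward unit normal n̂ = ẑ. By Stokes' theorem,

    ∮_C F · dr = ∬_S (∇ × F) · n̂ dS = ∬_D (curl F)_z dA,

where D is the disk x^2 + y^2 ≤ 25.

Compute the curl of F = (-5y, 5x^3, 0):
    (∇ × F)_x = ∂F_z/∂y - ∂F_y/∂z = 0,
    (∇ × F)_y = ∂F_x/∂z - ∂F_z/∂x = 0,
    (∇ × F)_z = ∂F_y/∂x - ∂F_x/∂y = 15x^2 + 5.

On z = 3, (curl F)_z = 15x^2 + 5.

Convert to polar (x = r cos θ, y = r sin θ, dA = r dr dθ); the integrand becomes 15r^2cos(θ)^2 + 5, so

    ∬_D (curl F)_z dA = ∫_0^{2π} ∫_0^{5} (15r^2cos(θ)^2 + 5) · r dr dθ.

Inner (r from 0 to 5): 9375cos(θ)^2/4 + 125/2.
Outer (θ from 0 to 2π): 9875π/4.

Therefore ∮_C F · dr = 9875π/4.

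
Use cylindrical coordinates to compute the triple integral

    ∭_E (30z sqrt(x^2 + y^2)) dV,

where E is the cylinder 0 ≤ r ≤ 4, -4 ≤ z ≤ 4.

In cylindrical coordinates, x = r cos(θ), y = r sin(θ), z = z, and dV = r dr dθ dz.

The integrand becomes 30r z, so

    ∭_E (30z sqrt(x^2 + y^2)) dV = ∫_{0}^{2π} ∫_{0}^{4} ∫_{-4}^{4} (30r z) · r dz dr dθ.

Inner (z): 0.
Middle (r from 0 to 4): 0.
Outer (θ): 0.

Therefore the triple integral equals 0.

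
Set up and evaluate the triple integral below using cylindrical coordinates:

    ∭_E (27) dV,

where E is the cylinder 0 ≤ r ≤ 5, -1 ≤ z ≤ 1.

In cylindrical coordinates, x = r cos(θ), y = r sin(θ), z = z, and dV = r dr dθ dz.

The integrand becomes 27, so

    ∭_E (27) dV = ∫_{0}^{2π} ∫_{0}^{5} ∫_{-1}^{1} (27) · r dz dr dθ.

Inner (z): 54r.
Middle (r from 0 to 5): 675.
Outer (θ): 1350π.

Therefore the triple integral equals 1350π.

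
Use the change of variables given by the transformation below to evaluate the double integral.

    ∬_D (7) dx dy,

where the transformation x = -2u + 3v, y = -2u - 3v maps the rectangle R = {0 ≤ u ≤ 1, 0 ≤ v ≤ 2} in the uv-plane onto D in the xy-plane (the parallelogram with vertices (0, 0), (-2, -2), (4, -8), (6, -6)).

Compute the Jacobian determinant of (x, y) with respect to (u, v):

    ∂(x,y)/∂(u,v) = | -2  3 | = (-2)(-3) - (3)(-2) = 12.
                   | -2  -3 |

Its absolute value is |J| = 12 (the area scaling factor).

Substituting x = -2u + 3v, y = -2u - 3v into the integrand,

    7 → 7,

so the integral becomes

    ∬_R (7) · |J| du dv = ∫_0^1 ∫_0^2 (84) dv du.

Inner (v): 168.
Outer (u): 168.

Therefore ∬_D (7) dx dy = 168.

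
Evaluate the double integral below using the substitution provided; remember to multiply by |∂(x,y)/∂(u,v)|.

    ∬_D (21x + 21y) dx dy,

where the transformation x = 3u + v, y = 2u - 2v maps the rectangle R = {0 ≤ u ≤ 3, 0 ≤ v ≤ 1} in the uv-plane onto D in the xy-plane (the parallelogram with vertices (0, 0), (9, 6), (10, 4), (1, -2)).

Compute the Jacobian determinant of (x, y) with respect to (u, v):

    ∂(x,y)/∂(u,v) = | 3  1 | = (3)(-2) - (1)(2) = -8.
                   | 2  -2 |

Its absolute value is |J| = 8 (the area scaling factor).

Substituting x = 3u + v, y = 2u - 2v into the integrand,

    21x + 21y → 105u - 21v,

so the integral becomes

    ∬_R (105u - 21v) · |J| du dv = ∫_0^3 ∫_0^1 (840u - 168v) dv du.

Inner (v): 840u - 84.
Outer (u): 3528.

Therefore ∬_D (21x + 21y) dx dy = 3528.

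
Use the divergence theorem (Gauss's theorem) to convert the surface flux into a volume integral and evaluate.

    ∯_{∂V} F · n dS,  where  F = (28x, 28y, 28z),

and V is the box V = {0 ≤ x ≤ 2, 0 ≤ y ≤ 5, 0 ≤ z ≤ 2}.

By the divergence theorem,

    ∯_{∂V} F · n dS = ∭_V (∇ · F) dV.

Compute the divergence:
    ∇ · F = ∂F_x/∂x + ∂F_y/∂y + ∂F_z/∂z = 28 + 28 + 28 = 84.

V is a rectangular box, so dV = dx dy dz with 0 ≤ x ≤ 2, 0 ≤ y ≤ 5, 0 ≤ z ≤ 2.

Integrate (84) over V as an iterated integral:

    ∭_V (∇·F) dV = ∫_0^{2} ∫_0^{5} ∫_0^{2} (84) dz dy dx.

Inner (z from 0 to 2): 168.
Middle (y from 0 to 5): 840.
Outer (x from 0 to 2): 1680.

Therefore ∯_{∂V} F · n dS = 1680.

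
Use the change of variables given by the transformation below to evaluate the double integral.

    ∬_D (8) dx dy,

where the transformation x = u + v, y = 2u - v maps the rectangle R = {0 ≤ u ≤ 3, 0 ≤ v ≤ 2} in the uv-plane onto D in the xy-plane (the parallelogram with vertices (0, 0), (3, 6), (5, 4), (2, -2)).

Compute the Jacobian determinant of (x, y) with respect to (u, v):

    ∂(x,y)/∂(u,v) = | 1  1 | = (1)(-1) - (1)(2) = -3.
                   | 2  -1 |

Its absolute value is |J| = 3 (the area scaling factor).

Substituting x = u + v, y = 2u - v into the integrand,

    8 → 8,

so the integral becomes

    ∬_R (8) · |J| du dv = ∫_0^3 ∫_0^2 (24) dv du.

Inner (v): 48.
Outer (u): 144.

Therefore ∬_D (8) dx dy = 144.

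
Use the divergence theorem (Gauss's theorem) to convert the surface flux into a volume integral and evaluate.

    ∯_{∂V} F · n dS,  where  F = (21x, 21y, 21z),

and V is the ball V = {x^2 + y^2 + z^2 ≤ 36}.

By the divergence theorem,

    ∯_{∂V} F · n dS = ∭_V (∇ · F) dV.

Compute the divergence:
    ∇ · F = ∂F_x/∂x + ∂F_y/∂y + ∂F_z/∂z = 21 + 21 + 21 = 63.

In spherical coordinates, x = ρ sin(φ) cos(θ), y = ρ sin(φ) sin(θ), z = ρ cos(φ), dV = ρ^2 sin(φ) dρ dφ dθ, with 0 ≤ ρ ≤ 6, 0 ≤ φ ≤ π, 0 ≤ θ ≤ 2π.

The integrand, after substitution and multiplying by the volume element, becomes (63) · ρ^2 sin(φ), so

    ∭_V (∇·F) dV = ∫_0^{2π} ∫_0^{π} ∫_0^{6} (63) · ρ^2 sin(φ) dρ dφ dθ.

Inner (ρ from 0 to 6): 4536sin(φ).
Middle (φ from 0 to π): 9072.
Outer (θ from 0 to 2π): 18144π.

Therefore ∯_{∂V} F · n dS = 18144π.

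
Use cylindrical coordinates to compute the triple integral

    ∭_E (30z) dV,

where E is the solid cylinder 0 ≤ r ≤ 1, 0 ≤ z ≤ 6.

In cylindrical coordinates, x = r cos(θ), y = r sin(θ), z = z, and dV = r dr dθ dz.

The integrand becomes 30z, so

    ∭_E (30z) dV = ∫_{0}^{2π} ∫_{0}^{1} ∫_{0}^{6} (30z) · r dz dr dθ.

Inner (z): 540r.
Middle (r from 0 to 1): 270.
Outer (θ): 540π.

Therefore the triple integral equals 540π.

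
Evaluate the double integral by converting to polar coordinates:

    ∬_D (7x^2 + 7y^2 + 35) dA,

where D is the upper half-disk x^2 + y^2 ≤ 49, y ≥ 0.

The region D is 0 ≤ r ≤ 7, 0 ≤ θ ≤ π in polar coordinates, where x = r cos(θ), y = r sin(θ), and dA = r dr dθ.

Under the substitution, the integrand becomes 7r^2 + 35, so

    ∬_D (7x^2 + 7y^2 + 35) dA = ∫_{0}^{π} ∫_{0}^{7} (7r^2 + 35) · r dr dθ.

Inner integral (in r): ∫_{0}^{7} (7r^2 + 35) · r dr = 20237/4.

Outer integral (in θ): ∫_{0}^{π} (20237/4) dθ = 20237π/4.

Therefore ∬_D (7x^2 + 7y^2 + 35) dA = 20237π/4.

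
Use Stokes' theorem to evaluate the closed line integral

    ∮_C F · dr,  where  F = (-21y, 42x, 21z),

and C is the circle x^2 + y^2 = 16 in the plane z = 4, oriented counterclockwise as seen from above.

Let S be the flat disk x^2 + y^2 ≤ 16 in the plane z = 4, with upward unit normal n̂ = ẑ. By Stokes' theorem,

    ∮_C F · dr = ∬_S (∇ × F) · n̂ dS = ∬_D (curl F)_z dA,

where D is the disk x^2 + y^2 ≤ 16.

Compute the curl of F = (-21y, 42x, 21z):
    (∇ × F)_x = ∂F_z/∂y - ∂F_y/∂z = 0,
    (∇ × F)_y = ∂F_x/∂z - ∂F_z/∂x = 0,
    (∇ × F)_z = ∂F_y/∂x - ∂F_x/∂y = 63.

On z = 4, (curl F)_z = 63.

Convert to polar (x = r cos θ, y = r sin θ, dA = r dr dθ); the integrand becomes 63, so

    ∬_D (curl F)_z dA = ∫_0^{2π} ∫_0^{4} (63) · r dr dθ.

Inner (r from 0 to 4): 504.
Outer (θ from 0 to 2π): 1008π.

Therefore ∮_C F · dr = 1008π.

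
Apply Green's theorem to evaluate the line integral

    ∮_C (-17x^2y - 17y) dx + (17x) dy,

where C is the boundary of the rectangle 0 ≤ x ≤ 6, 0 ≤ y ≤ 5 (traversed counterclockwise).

Green's theorem converts the closed line integral into a double integral over the enclosed region D:

    ∮_C P dx + Q dy = ∬_D (∂Q/∂x - ∂P/∂y) dA.

Here P = -17x^2y - 17y, Q = 17x, so

    ∂Q/∂x = 17,    ∂P/∂y = -17x^2 - 17,
    ∂Q/∂x - ∂P/∂y = 17x^2 + 34.

D is the region 0 ≤ x ≤ 6, 0 ≤ y ≤ 5. Evaluating the double integral:

    ∬_D (17x^2 + 34) dA = ∫_0^{6} ∫_0^{5} (17x^2 + 34) dy dx.

Inner (y from 0 to 5): 85x^2 + 170.
Outer (x from 0 to 6): 7140.

Therefore ∮_C P dx + Q dy = 7140.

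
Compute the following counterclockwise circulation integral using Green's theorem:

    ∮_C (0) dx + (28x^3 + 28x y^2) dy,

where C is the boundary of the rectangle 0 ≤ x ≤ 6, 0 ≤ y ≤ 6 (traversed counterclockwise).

Green's theorem converts the closed line integral into a double integral over the enclosed region D:

    ∮_C P dx + Q dy = ∬_D (∂Q/∂x - ∂P/∂y) dA.

Here P = 0, Q = 28x^3 + 28x y^2, so

    ∂Q/∂x = 84x^2 + 28y^2,    ∂P/∂y = 0,
    ∂Q/∂x - ∂P/∂y = 84x^2 + 28y^2.

D is the region 0 ≤ x ≤ 6, 0 ≤ y ≤ 6. Evaluating the double integral:

    ∬_D (84x^2 + 28y^2) dA = ∫_0^{6} ∫_0^{6} (84x^2 + 28y^2) dy dx.

Inner (y from 0 to 6): 504x^2 + 2016.
Outer (x from 0 to 6): 48384.

Therefore ∮_C P dx + Q dy = 48384.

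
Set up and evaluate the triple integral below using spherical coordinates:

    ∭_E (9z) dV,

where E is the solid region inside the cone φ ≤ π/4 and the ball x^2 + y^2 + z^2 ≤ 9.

In spherical coordinates, x = ρ sin(φ) cos(θ), y = ρ sin(φ) sin(θ), z = ρ cos(φ), and dV = ρ^2 sin(φ) dρ dφ dθ.

The integrand becomes 9ρ cos(φ), so

    ∭_E (9z) dV = ∫_{0}^{2π} ∫_{0}^{π/4} ∫_{0}^{3} (9ρ cos(φ)) · ρ^2 sin(φ) dρ dφ dθ.

Inner (ρ): 729sin(2φ)/8.
Middle (φ): 729/16.
Outer (θ): 729π/8.

Therefore the triple integral equals 729π/8.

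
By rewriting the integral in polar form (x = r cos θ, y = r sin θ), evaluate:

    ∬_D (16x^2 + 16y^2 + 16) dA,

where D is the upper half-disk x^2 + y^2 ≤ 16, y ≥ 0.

The region D is 0 ≤ r ≤ 4, 0 ≤ θ ≤ π in polar coordinates, where x = r cos(θ), y = r sin(θ), and dA = r dr dθ.

Under the substitution, the integrand becomes 16r^2 + 16, so

    ∬_D (16x^2 + 16y^2 + 16) dA = ∫_{0}^{π} ∫_{0}^{4} (16r^2 + 16) · r dr dθ.

Inner integral (in r): ∫_{0}^{4} (16r^2 + 16) · r dr = 1152.

Outer integral (in θ): ∫_{0}^{π} (1152) dθ = 1152π.

Therefore ∬_D (16x^2 + 16y^2 + 16) dA = 1152π.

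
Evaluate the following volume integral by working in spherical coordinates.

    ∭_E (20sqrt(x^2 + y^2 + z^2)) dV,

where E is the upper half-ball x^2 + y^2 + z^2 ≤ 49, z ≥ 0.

In spherical coordinates, x = ρ sin(φ) cos(θ), y = ρ sin(φ) sin(θ), z = ρ cos(φ), and dV = ρ^2 sin(φ) dρ dφ dθ.

The integrand becomes 20ρ, so

    ∭_E (20sqrt(x^2 + y^2 + z^2)) dV = ∫_{0}^{2π} ∫_{0}^{π/2} ∫_{0}^{7} (20ρ) · ρ^2 sin(φ) dρ dφ dθ.

Inner (ρ): 12005sin(φ).
Middle (φ): 12005.
Outer (θ): 24010π.

Therefore the triple integral equals 24010π.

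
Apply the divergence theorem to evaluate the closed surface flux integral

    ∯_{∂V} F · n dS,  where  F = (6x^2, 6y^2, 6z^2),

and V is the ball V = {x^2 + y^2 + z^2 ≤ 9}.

By the divergence theorem,

    ∯_{∂V} F · n dS = ∭_V (∇ · F) dV.

Compute the divergence:
    ∇ · F = ∂F_x/∂x + ∂F_y/∂y + ∂F_z/∂z = 12x + 12y + 12z.

In spherical coordinates, x = ρ sin(φ) cos(θ), y = ρ sin(φ) sin(θ), z = ρ cos(φ), dV = ρ^2 sin(φ) dρ dφ dθ, with 0 ≤ ρ ≤ 3, 0 ≤ φ ≤ π, 0 ≤ θ ≤ 2π.

The integrand, after substitution and multiplying by the volume element, becomes (12ρ (sqrt(2)sin(φ)sin(θ + π/4) + cos(φ))) · ρ^2 sin(φ), so

    ∭_V (∇·F) dV = ∫_0^{2π} ∫_0^{π} ∫_0^{3} (12ρ (sqrt(2)sin(φ)sin(θ + π/4) + cos(φ))) · ρ^2 sin(φ) dρ dφ dθ.

Inner (ρ from 0 to 3): 243(sqrt(2)sin(φ)sin(θ + π/4) + cos(φ))sin(φ).
Middle (φ from 0 to π): 243sqrt(2)π sin(θ + π/4)/2.
Outer (θ from 0 to 2π): 0.

Therefore ∯_{∂V} F · n dS = 0.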